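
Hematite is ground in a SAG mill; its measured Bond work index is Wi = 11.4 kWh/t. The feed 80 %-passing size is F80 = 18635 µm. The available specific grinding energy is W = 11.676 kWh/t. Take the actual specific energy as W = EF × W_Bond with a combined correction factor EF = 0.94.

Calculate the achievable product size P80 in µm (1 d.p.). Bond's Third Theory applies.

W = 10·Wi·(P80^(-½) − F80^(-½))
W_Bond = W / EF = 11.676 / 0.94 = 12.4213 kWh/t
1/√P80 = 1/√F80 + W_Bond/(10·Wi)
  = 12.4213/(10·11.4) + 1/√18635 = 0.108959 + 0.007325 = 0.116284
P80 = (1/0.116284)² = 8.5996² = 73.95 µm

P80 = 74.0 µm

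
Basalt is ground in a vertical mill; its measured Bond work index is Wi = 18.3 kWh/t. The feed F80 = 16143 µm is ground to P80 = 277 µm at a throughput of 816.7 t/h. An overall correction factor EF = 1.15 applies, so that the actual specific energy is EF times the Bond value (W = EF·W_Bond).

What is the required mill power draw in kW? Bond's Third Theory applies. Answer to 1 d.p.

W = 10·Wi·[P80^(−½) − F80^(−½)]
W = 10·18.3·(1/√277 − 1/√16143) = 10·18.3·(0.052214) = 9.5551 kWh/t
Corrected W = EF·W_Bond = 1.15·9.5551 = 10.9883 kWh/t
P = W·T = 10.9883·816.7 = 8974.2 kW

P = 8974.2 kW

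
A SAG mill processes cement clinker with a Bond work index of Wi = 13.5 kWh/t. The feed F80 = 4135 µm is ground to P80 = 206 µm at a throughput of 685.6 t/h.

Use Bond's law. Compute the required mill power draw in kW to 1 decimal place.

P = 5009.3 kW

Bond:  W = 10 Wi (1/√P − 1/√F)
W = 10·13.5·(1/√206 − 1/√4135) = 10·13.5·(0.054122) = 7.3065 kWh/t
Power = W × throughput = 7.3065 kWh/t × 685.6 t/h = 5009.3 kW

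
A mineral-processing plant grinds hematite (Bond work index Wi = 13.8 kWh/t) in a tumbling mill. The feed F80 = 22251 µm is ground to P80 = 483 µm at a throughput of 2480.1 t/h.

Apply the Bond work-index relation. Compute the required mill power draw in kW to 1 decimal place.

P = 13278.7 kW

W = 10 Wi (P80^-0.5 − F80^-0.5)
W = 10·13.8·(1/√483 − 1/√22251) = 10·13.8·(0.038798) = 5.3541 kWh/t
Power = W × throughput = 5.3541 kWh/t × 2480.1 t/h = 13278.7 kW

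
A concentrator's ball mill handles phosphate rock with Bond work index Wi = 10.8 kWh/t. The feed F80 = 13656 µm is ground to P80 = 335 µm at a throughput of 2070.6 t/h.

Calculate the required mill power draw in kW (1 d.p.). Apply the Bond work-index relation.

P = 10304.3 kW

W = 10·Wi·(P80^(-½) − F80^(-½))
W = 10·10.8·(1/√335 − 1/√13656) = 10·10.8·(0.046079) = 4.9765 kWh/t
P_mill = W·ṁ = 4.9765·2070.6 = 10304.3 kW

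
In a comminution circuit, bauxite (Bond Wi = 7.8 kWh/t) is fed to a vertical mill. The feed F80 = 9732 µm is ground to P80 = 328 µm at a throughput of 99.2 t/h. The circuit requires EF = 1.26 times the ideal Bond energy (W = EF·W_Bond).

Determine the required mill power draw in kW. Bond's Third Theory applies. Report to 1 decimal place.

W = 10 Wi (P80^-0.5 − F80^-0.5)
W = 10·7.8·(1/√328 − 1/√9732) = 10·7.8·(0.045079) = 3.5162 kWh/t
Apply correction: 3.5162 × 1.26 = 4.4304 kWh/t
P = W·T = 4.4304·99.2 = 439.5 kW

P = 439.5 kW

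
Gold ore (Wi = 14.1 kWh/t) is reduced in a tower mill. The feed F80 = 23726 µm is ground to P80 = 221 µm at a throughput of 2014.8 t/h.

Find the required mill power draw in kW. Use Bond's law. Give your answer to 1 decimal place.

W = 10 Wi (P80^-0.5 − F80^-0.5)
W = 10·14.1·(1/√221 − 1/√23726) = 10·14.1·(0.060775) = 8.5693 kWh/t
P = W·T = 8.5693·2014.8 = 17265.4 kW

P = 17265.4 kW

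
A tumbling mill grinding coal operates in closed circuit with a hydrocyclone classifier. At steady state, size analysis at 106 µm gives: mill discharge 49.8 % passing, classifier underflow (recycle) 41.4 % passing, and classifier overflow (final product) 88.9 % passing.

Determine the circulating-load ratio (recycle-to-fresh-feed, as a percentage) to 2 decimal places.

CL = 465.48 %

Classifier node, passing 106 µm:
Fd + Rd = Ru + Fo ⇒ R/F = (o−d)/(d−u)
r = (88.9 − 49.8)/(49.8 − 41.4) = 39.1/8.4 = 4.6548
CL = 100·r = 465.48 %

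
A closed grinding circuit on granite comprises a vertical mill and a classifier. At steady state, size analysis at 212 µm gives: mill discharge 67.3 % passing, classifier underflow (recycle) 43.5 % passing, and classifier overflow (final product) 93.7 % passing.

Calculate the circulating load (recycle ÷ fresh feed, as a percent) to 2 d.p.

Let r = R/F. Size balance at 212 µm:
r = (o − d)/(d − u)
r = (93.7 − 67.3)/(67.3 − 43.5) = 26.4/23.8 = 1.1092
CL = 100·r = 110.92 %

CL = 110.92 %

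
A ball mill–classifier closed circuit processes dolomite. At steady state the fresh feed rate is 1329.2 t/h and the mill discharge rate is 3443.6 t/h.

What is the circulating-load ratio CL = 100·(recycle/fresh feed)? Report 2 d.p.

CL = 159.07 %

M = F + R at steady state, so:
R = M − F = 3443.6 − 1329.2 = 2114.4 t/h
CL = 100·R/F = 100·2114.4/1329.2 = 159.07 %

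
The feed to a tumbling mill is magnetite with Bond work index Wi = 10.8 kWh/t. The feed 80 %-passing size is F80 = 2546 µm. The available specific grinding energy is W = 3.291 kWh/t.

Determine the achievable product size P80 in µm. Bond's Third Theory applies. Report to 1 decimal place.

P80 = 395.4 µm

W = 10 Wi (P80^-0.5 − F80^-0.5)
1/√P80 = 1/√F80 + W/(10·Wi)
  = 3.2910/(10·10.8) + 1/√2546 = 0.030472 + 0.019819 = 0.050291
P80 = (1/0.050291)² = 19.8844² = 395.39 µm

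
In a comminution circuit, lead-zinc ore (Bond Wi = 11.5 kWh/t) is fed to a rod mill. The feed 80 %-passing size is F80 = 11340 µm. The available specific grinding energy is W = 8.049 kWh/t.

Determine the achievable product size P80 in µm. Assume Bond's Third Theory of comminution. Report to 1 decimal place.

W_Bond = 10·Wi·(1/√P₈₀ − 1/√F₈₀)
P80^-0.5 = F80^-0.5 + W/(10 Wi)
  = 8.0490/(10·11.5) + 1/√11340 = 0.069991 + 0.009391 = 0.079382
P80 = (1/0.079382)² = 12.5973² = 158.69 µm

P80 = 158.7 µm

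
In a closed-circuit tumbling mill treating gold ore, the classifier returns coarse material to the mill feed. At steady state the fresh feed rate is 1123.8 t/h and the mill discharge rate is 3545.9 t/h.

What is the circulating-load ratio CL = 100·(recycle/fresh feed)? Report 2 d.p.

M = F + R at steady state, so:
R = M − F = 3545.9 − 1123.8 = 2422.1 t/h
CL = 100·R/F = 100·2422.1/1123.8 = 215.53 %

CL = 215.53 %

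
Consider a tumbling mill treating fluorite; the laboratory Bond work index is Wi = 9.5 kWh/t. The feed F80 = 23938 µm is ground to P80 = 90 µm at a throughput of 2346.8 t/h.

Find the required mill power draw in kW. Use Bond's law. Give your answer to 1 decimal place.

W = 10·Wi·(P80^(-½) − F80^(-½))
W = 10·9.5·(1/√90 − 1/√23938) = 10·9.5·(0.098946) = 9.3999 kWh/t
Mill draw = 9.3999 × 2346.8 = 22059.6 kW

P = 22059.6 kW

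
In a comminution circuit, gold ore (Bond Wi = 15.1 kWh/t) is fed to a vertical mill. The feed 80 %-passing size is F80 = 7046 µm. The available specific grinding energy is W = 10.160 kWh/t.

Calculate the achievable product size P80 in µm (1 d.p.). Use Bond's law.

W_Bond = 10·Wi·(1/√P₈₀ − 1/√F₈₀)
⇒ 1/√P80 = W/(10·Wi) + 1/√F80
  = 10.1600/(10·15.1) + 1/√7046 = 0.067285 + 0.011913 = 0.079198
P80 = (1/0.079198)² = 12.6266² = 159.43 µm

P80 = 159.4 µm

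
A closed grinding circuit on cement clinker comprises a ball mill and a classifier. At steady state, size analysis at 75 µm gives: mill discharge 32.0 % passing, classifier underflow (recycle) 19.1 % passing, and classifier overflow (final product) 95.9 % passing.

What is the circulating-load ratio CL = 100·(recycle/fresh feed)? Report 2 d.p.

CL = 495.35 %

Classifier node, passing 75 µm:
(1+r)d = ru + o → r = (o−d)/(d−u)
r = (95.9 − 32.0)/(32.0 − 19.1) = 63.9/12.9 = 4.9535
CL = 100·r = 495.35 %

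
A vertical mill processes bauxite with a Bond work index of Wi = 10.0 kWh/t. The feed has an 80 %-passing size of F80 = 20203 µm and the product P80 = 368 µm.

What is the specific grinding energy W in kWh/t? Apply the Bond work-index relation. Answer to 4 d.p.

W = 10 Wi (1/√P80 − 1/√F80)  [Bond]
1/√368 = 0.052129;  1/√20203 = 0.007035
W = 10·10.0·(0.052129 − 0.007035) = 4.5093 kWh/t

W = 4.5093 kWh/t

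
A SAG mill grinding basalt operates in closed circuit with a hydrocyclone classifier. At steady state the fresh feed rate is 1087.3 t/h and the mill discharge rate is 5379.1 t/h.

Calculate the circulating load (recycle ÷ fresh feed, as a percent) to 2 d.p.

CL = 394.72 %

M = F + R at steady state, so:
R = M − F = 5379.1 − 1087.3 = 4291.8 t/h
CL = 100·R/F = 100·4291.8/1087.3 = 394.72 %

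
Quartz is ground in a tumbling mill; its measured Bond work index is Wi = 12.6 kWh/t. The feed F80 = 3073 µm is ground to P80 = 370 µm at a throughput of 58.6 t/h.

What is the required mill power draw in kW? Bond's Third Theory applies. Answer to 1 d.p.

P = 250.7 kW

W_Bond = 10·Wi·(1/√P₈₀ − 1/√F₈₀)
W = 10·12.6·(1/√370 − 1/√3073) = 10·12.6·(0.033948) = 4.2775 kWh/t
Mill draw = 4.2775 × 58.6 = 250.7 kW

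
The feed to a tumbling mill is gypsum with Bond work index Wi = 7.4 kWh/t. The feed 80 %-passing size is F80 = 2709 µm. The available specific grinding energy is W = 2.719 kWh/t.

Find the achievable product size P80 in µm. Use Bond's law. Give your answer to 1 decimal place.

P80 = 319.4 µm

W = 10·Wi·[P80^(−½) − F80^(−½)]
P80^-0.5 = F80^-0.5 + W/(10 Wi)
  = 2.7190/(10·7.4) + 1/√2709 = 0.036743 + 0.019213 = 0.055956
P80 = (1/0.055956)² = 17.8711² = 319.38 µm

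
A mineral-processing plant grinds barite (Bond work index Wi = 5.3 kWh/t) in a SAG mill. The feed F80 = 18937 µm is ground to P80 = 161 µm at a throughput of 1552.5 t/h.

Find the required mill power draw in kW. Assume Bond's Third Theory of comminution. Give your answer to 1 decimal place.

W_Bond = 10·Wi·(1/√P₈₀ − 1/√F₈₀)
W = 10·5.3·(1/√161 − 1/√18937) = 10·5.3·(0.071544) = 3.7918 kWh/t
Power = W × throughput = 3.7918 kWh/t × 1552.5 t/h = 5886.8 kW

P = 5886.8 kW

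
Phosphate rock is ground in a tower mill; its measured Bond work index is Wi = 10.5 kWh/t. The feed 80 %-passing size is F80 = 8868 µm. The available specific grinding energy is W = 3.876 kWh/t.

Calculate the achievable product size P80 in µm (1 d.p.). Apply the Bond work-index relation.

P80 = 442.6 µm

W = 10 Wi / √P80 − 10 Wi / √F80
⇒ 1/√P80 = W/(10·Wi) + 1/√F80
  = 3.8760/(10·10.5) + 1/√8868 = 0.036914 + 0.010619 = 0.047533
P80 = (1/0.047533)² = 21.0379² = 442.59 µm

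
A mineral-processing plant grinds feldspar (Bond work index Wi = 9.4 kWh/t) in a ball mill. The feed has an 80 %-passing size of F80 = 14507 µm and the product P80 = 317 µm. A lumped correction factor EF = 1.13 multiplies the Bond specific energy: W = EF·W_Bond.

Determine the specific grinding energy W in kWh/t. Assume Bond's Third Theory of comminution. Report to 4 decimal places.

W = 10·Wi·[P80^(−½) − F80^(−½)]
1/√317 = 0.056166;  1/√14507 = 0.008303
W = 10·9.4·(0.056166 − 0.008303) = 4.4991 kWh/t
Corrected W = EF·W_Bond = 1.13·4.4991 = 5.0840 kWh/t

W = 5.0840 kWh/t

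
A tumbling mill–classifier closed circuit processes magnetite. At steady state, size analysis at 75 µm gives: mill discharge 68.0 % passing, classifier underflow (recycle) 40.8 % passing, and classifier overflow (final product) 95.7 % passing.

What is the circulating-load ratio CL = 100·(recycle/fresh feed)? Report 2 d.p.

CL = 101.84 %

Classifier node, passing 75 µm:
d + r·d = r·u + o → r(d−u) = o−d
r = (95.7 − 68.0)/(68.0 − 40.8) = 27.7/27.2 = 1.0184
CL = 100·r = 101.84 %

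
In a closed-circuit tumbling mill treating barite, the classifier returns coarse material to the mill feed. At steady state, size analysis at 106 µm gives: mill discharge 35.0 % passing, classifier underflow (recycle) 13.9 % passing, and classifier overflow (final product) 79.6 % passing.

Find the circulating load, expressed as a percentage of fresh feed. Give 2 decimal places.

CL = 211.37 %

Two-product formula at 106 µm:
(1+r)·d = r·u + o ⇒ r = (o−d)/(d−u)
r = (79.6 − 35.0)/(35.0 − 13.9) = 44.6/21.1 = 2.1137
CL = 100·r = 211.37 %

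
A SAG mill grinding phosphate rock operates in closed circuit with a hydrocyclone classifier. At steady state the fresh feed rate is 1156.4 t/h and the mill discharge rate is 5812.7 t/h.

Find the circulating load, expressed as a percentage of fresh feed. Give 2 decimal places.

M = F + R at steady state, so:
R = M − F = 5812.7 − 1156.4 = 4656.3 t/h
CL = 100·R/F = 100·4656.3/1156.4 = 402.65 %

CL = 402.65 %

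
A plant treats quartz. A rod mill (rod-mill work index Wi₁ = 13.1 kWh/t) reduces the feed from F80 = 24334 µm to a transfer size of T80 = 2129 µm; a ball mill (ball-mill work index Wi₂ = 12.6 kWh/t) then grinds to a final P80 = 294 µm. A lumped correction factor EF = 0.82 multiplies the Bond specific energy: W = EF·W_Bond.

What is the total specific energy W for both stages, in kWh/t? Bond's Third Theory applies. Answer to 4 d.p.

W = 5.4260 kWh/t

Bond:  W = 10 Wi (1/√P − 1/√F)
Stage 1 (24334→2129 µm, Wi₁=13.1): W₁ = 10·13.1·(0.021673 − 0.006411) = 1.9993 kWh/t
Stage 2 (2129→294 µm, Wi₂=12.6): W₂ = 10·12.6·(0.058321 − 0.021673) = 4.6177 kWh/t
W = W₁ + W₂ = 1.9993 + 4.6177 = 6.6171 kWh/t
W_actual = 0.82 × 6.6171 = 5.4260 kWh/t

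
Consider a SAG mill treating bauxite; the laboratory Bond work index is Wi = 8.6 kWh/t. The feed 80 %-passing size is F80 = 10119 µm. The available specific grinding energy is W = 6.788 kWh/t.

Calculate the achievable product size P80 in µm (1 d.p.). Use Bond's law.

P80 = 126.6 µm

W = 10 Wi (P80^-0.5 − F80^-0.5)
⇒ 1/√P80 = W/(10·Wi) + 1/√F80
  = 6.7880/(10·8.6) + 1/√10119 = 0.078930 + 0.009941 = 0.088871
P80 = (1/0.088871)² = 11.2522² = 126.61 µm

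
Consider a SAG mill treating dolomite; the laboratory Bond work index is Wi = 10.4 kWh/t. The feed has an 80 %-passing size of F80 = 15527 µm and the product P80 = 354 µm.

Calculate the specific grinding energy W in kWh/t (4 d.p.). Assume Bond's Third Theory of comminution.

W = 10 Wi / √P80 − 10 Wi / √F80
1/√354 = 0.053149;  1/√15527 = 0.008025
W = 10·10.4·(0.053149 − 0.008025) = 4.6929 kWh/t

W = 4.6929 kWh/t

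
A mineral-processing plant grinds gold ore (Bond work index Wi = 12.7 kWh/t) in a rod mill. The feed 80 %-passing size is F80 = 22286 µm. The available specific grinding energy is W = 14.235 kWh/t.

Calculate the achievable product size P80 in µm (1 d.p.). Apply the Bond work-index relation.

P80 = 70.9 µm

W = 10 Wi / √P80 − 10 Wi / √F80
P80^-0.5 = F80^-0.5 + W/(10 Wi)
  = 14.2350/(10·12.7) + 1/√22286 = 0.112087 + 0.006699 = 0.118785
P80 = (1/0.118785)² = 8.4186² = 70.87 µm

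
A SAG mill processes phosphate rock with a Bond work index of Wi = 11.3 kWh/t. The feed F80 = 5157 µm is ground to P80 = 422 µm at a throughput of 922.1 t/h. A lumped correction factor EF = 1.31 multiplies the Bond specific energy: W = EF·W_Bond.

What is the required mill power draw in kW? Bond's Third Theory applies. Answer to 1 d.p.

Bond:  W = 10 Wi (1/√P − 1/√F)
W = 10·11.3·(1/√422 − 1/√5157) = 10·11.3·(0.034754) = 3.9272 kWh/t
W_actual = 1.31 × 3.9272 = 5.1446 kWh/t
Mill draw = 5.1446 × 922.1 = 4743.9 kW

P = 4743.9 kW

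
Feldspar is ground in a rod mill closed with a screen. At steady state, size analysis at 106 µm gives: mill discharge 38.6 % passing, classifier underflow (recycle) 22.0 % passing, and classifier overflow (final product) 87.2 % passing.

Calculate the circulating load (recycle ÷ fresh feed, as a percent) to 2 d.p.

Classifier node, passing 106 µm:
d + r·d = r·u + o → r(d−u) = o−d
r = (87.2 − 38.6)/(38.6 − 22.0) = 48.6/16.6 = 2.9277
CL = 100·r = 292.77 %

CL = 292.77 %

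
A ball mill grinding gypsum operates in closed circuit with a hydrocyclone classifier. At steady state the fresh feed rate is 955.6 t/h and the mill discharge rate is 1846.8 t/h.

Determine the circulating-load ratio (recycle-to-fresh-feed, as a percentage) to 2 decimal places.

Discharge = new feed + return, hence
R = M − F = 1846.8 − 955.6 = 891.2 t/h
CL = 100·R/F = 100·891.2/955.6 = 93.26 %

CL = 93.26 %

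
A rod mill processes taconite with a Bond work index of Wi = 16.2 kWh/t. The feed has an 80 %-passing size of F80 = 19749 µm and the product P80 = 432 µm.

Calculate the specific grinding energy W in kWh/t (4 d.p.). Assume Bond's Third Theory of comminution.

W = 6.6415 kWh/t

Bond:  W = 10 Wi (1/√P − 1/√F)
1/√432 = 0.048113;  1/√19749 = 0.007116
W = 10·16.2·(0.048113 − 0.007116) = 6.6415 kWh/t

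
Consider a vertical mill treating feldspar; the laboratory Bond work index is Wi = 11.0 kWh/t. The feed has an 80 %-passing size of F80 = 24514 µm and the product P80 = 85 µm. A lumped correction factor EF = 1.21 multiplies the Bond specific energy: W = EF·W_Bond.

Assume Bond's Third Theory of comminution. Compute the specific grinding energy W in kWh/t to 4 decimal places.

W = 10 Wi (P80^-0.5 − F80^-0.5)
1/√85 = 0.108465;  1/√24514 = 0.006387
W = 10·11.0·(0.108465 − 0.006387) = 11.2286 kWh/t
With EF = 1.21: W = 11.2286·1.21 = 13.5866 kWh/t

W = 13.5866 kWh/t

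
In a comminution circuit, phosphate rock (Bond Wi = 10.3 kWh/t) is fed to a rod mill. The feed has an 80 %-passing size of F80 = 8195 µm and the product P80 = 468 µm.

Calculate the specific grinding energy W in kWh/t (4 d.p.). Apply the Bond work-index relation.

W = 3.6234 kWh/t

Bond:  W = 10 Wi (1/√P − 1/√F)
1/√468 = 0.046225;  1/√8195 = 0.011047
W = 10·10.3·(0.046225 − 0.011047) = 3.6234 kWh/t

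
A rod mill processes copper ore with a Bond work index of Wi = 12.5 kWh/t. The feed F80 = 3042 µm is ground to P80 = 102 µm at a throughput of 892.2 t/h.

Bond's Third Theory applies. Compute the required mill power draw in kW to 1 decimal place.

P = 9020.6 kW

W = 10 Wi (P80^-0.5 − F80^-0.5)
W = 10·12.5·(1/√102 − 1/√3042) = 10·12.5·(0.080884) = 10.1105 kWh/t
Power = W × throughput = 10.1105 kWh/t × 892.2 t/h = 9020.6 kW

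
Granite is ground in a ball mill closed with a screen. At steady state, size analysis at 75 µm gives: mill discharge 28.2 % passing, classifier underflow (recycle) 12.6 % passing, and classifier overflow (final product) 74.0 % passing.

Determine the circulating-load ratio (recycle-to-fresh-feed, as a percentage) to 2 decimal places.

CL = 293.59 %

Balance %-passing 75 µm (r = R/F):
Fd + Rd = Ru + Fo ⇒ R/F = (o−d)/(d−u)
r = (74.0 − 28.2)/(28.2 − 12.6) = 45.8/15.6 = 2.9359
CL = 100·r = 293.59 %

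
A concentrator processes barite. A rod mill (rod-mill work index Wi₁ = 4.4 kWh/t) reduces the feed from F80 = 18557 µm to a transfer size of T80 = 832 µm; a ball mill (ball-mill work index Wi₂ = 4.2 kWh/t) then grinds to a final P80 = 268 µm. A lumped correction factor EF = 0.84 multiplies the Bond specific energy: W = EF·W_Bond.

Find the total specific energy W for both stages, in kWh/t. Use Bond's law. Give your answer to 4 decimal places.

W = 10 Wi / √P80 − 10 Wi / √F80
Stage 1 (18557→832 µm, Wi₁=4.4): W₁ = 10·4.4·(0.034669 − 0.007341) = 1.2024 kWh/t
Stage 2 (832→268 µm, Wi₂=4.2): W₂ = 10·4.2·(0.061085 − 0.034669) = 1.1095 kWh/t
W = W₁ + W₂ = 1.2024 + 1.1095 = 2.3119 kWh/t
Apply correction: 2.3119 × 0.84 = 1.9420 kWh/t

W = 1.9420 kWh/t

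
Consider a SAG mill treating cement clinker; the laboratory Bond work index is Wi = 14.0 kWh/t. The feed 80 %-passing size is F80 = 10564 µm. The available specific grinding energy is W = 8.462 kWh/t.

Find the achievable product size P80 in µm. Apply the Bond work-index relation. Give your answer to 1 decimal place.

P80 = 203.1 µm

W = 10·Wi·[P80^(−½) − F80^(−½)]
⇒ 1/√P80 = W/(10 Wi) + 1/√F80
  = 8.4620/(10·14.0) + 1/√10564 = 0.060443 + 0.009729 = 0.070172
P80 = (1/0.070172)² = 14.2506² = 203.08 µm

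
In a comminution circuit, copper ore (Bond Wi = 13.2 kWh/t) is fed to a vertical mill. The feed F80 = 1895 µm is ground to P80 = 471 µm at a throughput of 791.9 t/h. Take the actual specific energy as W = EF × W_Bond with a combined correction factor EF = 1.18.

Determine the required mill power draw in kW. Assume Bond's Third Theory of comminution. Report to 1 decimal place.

P = 2850.0 kW

Bond: W = 10·Wi·(1/√P80 − 1/√F80)
W = 10·13.2·(1/√471 − 1/√1895) = 10·13.2·(0.023106) = 3.0500 kWh/t
Apply correction: 3.0500 × 1.18 = 3.5990 kWh/t
Power = W × throughput = 3.5990 kWh/t × 791.9 t/h = 2850.0 kW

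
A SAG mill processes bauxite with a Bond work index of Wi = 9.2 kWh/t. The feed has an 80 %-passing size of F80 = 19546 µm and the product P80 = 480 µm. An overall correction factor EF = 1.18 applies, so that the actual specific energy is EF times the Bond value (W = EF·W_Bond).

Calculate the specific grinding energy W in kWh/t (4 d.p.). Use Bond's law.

W_Bond = 10·Wi·(1/√P₈₀ − 1/√F₈₀)
1/√480 = 0.045644;  1/√19546 = 0.007153
W = 10·9.2·(0.045644 − 0.007153) = 3.5412 kWh/t
Apply correction: 3.5412 × 1.18 = 4.1786 kWh/t

W = 4.1786 kWh/t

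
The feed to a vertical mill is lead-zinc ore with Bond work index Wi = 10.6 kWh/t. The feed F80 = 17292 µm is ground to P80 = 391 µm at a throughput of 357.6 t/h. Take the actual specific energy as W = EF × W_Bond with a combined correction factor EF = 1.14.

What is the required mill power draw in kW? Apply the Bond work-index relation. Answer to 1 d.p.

P = 1856.7 kW

W = 10 Wi (P80^-0.5 − F80^-0.5)
W = 10·10.6·(1/√391 − 1/√17292) = 10·10.6·(0.042968) = 4.5546 kWh/t
With EF = 1.14: W = 4.5546·1.14 = 5.1922 kWh/t
P = W·T = 5.1922·357.6 = 1856.7 kW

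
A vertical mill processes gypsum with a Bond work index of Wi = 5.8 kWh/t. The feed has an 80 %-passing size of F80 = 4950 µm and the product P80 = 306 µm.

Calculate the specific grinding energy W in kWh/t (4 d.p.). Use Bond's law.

W = 2.4913 kWh/t

W = 10·Wi·(P80^(-½) − F80^(-½))
1/√306 = 0.057166;  1/√4950 = 0.014213
W = 10·5.8·(0.057166 − 0.014213) = 2.4913 kWh/t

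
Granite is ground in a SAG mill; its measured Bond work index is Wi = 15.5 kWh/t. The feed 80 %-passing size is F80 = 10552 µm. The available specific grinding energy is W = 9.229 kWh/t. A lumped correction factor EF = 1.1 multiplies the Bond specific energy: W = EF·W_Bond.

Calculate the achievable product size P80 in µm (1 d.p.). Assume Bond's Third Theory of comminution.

P80 = 245.2 µm

Bond: W = 10·Wi·(1/√P80 − 1/√F80)
W_Bond = W / EF = 9.229 / 1.1 = 8.3900 kWh/t
⇒ 1/√P80 = W_Bond/(10·Wi) + 1/√F80
  = 8.3900/(10·15.5) + 1/√10552 = 0.054129 + 0.009735 = 0.063864
P80 = (1/0.063864)² = 15.6583² = 245.18 µm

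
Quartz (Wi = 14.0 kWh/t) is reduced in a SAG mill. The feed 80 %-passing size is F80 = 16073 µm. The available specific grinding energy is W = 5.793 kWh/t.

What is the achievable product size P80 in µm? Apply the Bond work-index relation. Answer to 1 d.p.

P80 = 412.0 µm

W = 10·Wi·(P80^(-½) − F80^(-½))
P80^(−½) = W/(10 Wi) + F80^(−½)
  = 5.7930/(10·14.0) + 1/√16073 = 0.041379 + 0.007888 = 0.049266
P80 = (1/0.049266)² = 20.2979² = 412.00 µm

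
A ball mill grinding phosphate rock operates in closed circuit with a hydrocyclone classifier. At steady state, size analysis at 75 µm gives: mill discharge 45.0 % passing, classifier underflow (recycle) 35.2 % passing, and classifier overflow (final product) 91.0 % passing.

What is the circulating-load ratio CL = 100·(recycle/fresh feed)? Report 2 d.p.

Let r = R/F. Size balance at 75 µm:
d + r·d = r·u + o → r(d−u) = o−d
r = (91.0 − 45.0)/(45.0 − 35.2) = 46.0/9.8 = 4.6939
CL = 100·r = 469.39 %

CL = 469.39 %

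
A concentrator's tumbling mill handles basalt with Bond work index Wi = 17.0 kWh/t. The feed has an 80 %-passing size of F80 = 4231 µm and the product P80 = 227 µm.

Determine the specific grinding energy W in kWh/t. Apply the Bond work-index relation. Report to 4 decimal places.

W = 8.6698 kWh/t

Bond: W = 10·Wi·(1/√P80 − 1/√F80)
1/√227 = 0.066372;  1/√4231 = 0.015374
W = 10·17.0·(0.066372 − 0.015374) = 8.6698 kWh/t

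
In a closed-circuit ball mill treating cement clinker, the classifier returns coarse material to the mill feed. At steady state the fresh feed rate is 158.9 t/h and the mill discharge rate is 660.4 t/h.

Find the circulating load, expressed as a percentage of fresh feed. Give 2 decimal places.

CL = 315.61 %

Discharge = new feed + return, hence
R = M − F = 660.4 − 158.9 = 501.5 t/h
CL = 100·R/F = 100·501.5/158.9 = 315.61 %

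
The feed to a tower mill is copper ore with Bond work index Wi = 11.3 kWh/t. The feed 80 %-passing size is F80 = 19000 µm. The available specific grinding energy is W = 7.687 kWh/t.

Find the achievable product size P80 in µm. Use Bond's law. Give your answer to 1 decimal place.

W_Bond = 10·Wi·(1/√P₈₀ − 1/√F₈₀)
P80^-0.5 = F80^-0.5 + W/(10 Wi)
  = 7.6870/(10·11.3) + 1/√19000 = 0.068027 + 0.007255 = 0.075281
P80 = (1/0.075281)² = 13.2835² = 176.45 µm

P80 = 176.5 µm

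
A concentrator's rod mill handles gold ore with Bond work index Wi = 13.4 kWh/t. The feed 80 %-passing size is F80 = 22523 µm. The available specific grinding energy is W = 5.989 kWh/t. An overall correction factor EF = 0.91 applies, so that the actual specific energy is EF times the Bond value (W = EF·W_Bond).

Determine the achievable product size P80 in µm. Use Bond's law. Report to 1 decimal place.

Bond:  W = 10 Wi (1/√P − 1/√F)
W_Bond = W / EF = 5.989 / 0.91 = 6.5813 kWh/t
1/√P80 = 1/√F80 + W_Bond/(10·Wi)
  = 6.5813/(10·13.4) + 1/√22523 = 0.049114 + 0.006663 = 0.055778
P80 = (1/0.055778)² = 17.9284² = 321.43 µm

P80 = 321.4 µm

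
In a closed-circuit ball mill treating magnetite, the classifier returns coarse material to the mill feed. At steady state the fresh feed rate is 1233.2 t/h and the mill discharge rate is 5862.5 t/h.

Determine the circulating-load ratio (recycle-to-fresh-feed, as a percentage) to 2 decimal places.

Discharge = new feed + return, hence
R = M − F = 5862.5 − 1233.2 = 4629.3 t/h
CL = 100·R/F = 100·4629.3/1233.2 = 375.39 %

CL = 375.39 %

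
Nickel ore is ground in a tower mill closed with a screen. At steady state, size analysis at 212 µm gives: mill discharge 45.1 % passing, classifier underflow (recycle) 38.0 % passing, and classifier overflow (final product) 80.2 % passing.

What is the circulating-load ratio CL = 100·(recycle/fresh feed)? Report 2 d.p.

CL = 494.37 %

Let r = R/F. Size balance at 212 µm:
r = (o − d)/(d − u)
r = (80.2 − 45.1)/(45.1 − 38.0) = 35.1/7.1 = 4.9437
CL = 100·r = 494.37 %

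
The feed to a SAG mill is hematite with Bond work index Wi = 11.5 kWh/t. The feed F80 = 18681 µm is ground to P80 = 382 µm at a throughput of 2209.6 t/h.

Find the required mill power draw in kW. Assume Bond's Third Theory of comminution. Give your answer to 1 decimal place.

W = 10 Wi / √P80 − 10 Wi / √F80
W = 10·11.5·(1/√382 − 1/√18681) = 10·11.5·(0.043848) = 5.0425 kWh/t
Power = W × throughput = 5.0425 kWh/t × 2209.6 t/h = 11142.0 kW

P = 11142.0 kW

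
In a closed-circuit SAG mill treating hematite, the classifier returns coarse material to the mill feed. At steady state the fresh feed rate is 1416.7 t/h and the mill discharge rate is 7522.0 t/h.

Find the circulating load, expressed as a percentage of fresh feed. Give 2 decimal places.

Discharge = new feed + return, hence
R = M − F = 7522.0 − 1416.7 = 6105.3 t/h
CL = 100·R/F = 100·6105.3/1416.7 = 430.95 %

CL = 430.95 %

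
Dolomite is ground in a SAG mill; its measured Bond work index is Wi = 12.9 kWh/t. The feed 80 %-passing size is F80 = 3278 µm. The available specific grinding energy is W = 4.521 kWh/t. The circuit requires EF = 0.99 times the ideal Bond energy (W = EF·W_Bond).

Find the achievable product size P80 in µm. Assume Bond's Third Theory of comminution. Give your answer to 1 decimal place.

P80 = 357.8 µm

W = 10 Wi (P80^-0.5 − F80^-0.5)
W_Bond = W / EF = 4.521 / 0.99 = 4.5667 kWh/t
⇒ 1/√P80 = W_Bond/(10·Wi) + 1/√F80
  = 4.5667/(10·12.9) + 1/√3278 = 0.035401 + 0.017466 = 0.052867
P80 = (1/0.052867)² = 18.9155² = 357.80 µm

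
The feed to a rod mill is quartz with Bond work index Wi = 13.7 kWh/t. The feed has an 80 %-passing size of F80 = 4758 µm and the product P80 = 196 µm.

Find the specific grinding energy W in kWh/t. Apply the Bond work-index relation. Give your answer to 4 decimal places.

W = 7.7996 kWh/t

Bond: W = 10·Wi·(1/√P80 − 1/√F80)
1/√196 = 0.071429;  1/√4758 = 0.014497
W = 10·13.7·(0.071429 − 0.014497) = 7.7996 kWh/t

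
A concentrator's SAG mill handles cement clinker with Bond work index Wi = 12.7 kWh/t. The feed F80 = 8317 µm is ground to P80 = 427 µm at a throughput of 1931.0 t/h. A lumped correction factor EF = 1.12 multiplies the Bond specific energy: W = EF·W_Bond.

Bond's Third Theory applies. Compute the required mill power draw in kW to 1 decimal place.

W = 10·Wi·[P80^(−½) − F80^(−½)]
W = 10·12.7·(1/√427 − 1/√8317) = 10·12.7·(0.037428) = 4.7534 kWh/t
Apply correction: 4.7534 × 1.12 = 5.3238 kWh/t
Power = W × throughput = 5.3238 kWh/t × 1931.0 t/h = 10280.2 kW

P = 10280.2 kW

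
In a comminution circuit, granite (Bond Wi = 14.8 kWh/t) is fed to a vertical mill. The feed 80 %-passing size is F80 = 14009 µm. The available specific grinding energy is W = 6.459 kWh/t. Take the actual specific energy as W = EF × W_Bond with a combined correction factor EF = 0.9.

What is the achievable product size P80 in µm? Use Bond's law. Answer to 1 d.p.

P80 = 308.4 µm

W_Bond = 10·Wi·(1/√P₈₀ − 1/√F₈₀)
W_Bond = W / EF = 6.459 / 0.9 = 7.1767 kWh/t
P80^-0.5 = F80^-0.5 + W_Bond/(10 Wi)
  = 7.1767/(10·14.8) + 1/√14009 = 0.048491 + 0.008449 = 0.056940
P80 = (1/0.056940)² = 17.5624² = 308.44 µm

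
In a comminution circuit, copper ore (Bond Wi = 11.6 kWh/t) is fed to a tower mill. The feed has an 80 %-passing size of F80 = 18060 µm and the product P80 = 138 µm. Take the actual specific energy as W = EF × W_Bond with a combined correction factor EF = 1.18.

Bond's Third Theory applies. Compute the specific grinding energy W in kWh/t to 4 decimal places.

W = 10·Wi·(P80^(-½) − F80^(-½))
1/√138 = 0.085126;  1/√18060 = 0.007441
W = 10·11.6·(0.085126 − 0.007441) = 9.0114 kWh/t
W_actual = 1.18 × 9.0114 = 10.6335 kWh/t

W = 10.6335 kWh/t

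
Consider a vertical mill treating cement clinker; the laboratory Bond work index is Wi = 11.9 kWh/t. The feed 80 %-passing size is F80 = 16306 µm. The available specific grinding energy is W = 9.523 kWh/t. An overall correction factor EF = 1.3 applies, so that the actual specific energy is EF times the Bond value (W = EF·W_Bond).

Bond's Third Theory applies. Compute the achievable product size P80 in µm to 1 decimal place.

P80 = 207.7 µm

W = 10·Wi·(P80^(-½) − F80^(-½))
W_Bond = W / EF = 9.523 / 1.3 = 7.3254 kWh/t
⇒ 1/√P80 = W_Bond/(10 Wi) + 1/√F80
  = 7.3254/(10·11.9) + 1/√16306 = 0.061558 + 0.007831 = 0.069389
P80 = (1/0.069389)² = 14.4115² = 207.69 µm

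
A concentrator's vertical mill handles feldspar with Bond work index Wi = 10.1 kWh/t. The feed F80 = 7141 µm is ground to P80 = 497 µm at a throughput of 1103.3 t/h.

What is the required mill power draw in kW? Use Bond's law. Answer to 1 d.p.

P = 3679.8 kW

Bond:  W = 10 Wi (1/√P − 1/√F)
W = 10·10.1·(1/√497 − 1/√7141) = 10·10.1·(0.033022) = 3.3353 kWh/t
P_mill = W·ṁ = 3.3353·1103.3 = 3679.8 kW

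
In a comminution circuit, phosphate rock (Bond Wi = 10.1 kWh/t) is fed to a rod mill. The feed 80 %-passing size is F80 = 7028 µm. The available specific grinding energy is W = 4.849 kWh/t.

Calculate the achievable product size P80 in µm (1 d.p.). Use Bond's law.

W_Bond = 10·Wi·(1/√P₈₀ − 1/√F₈₀)
1/√P80 = 1/√F80 + W/(10·Wi)
  = 4.8490/(10·10.1) + 1/√7028 = 0.048010 + 0.011928 = 0.059938
P80 = (1/0.059938)² = 16.6838² = 278.35 µm

P80 = 278.3 µm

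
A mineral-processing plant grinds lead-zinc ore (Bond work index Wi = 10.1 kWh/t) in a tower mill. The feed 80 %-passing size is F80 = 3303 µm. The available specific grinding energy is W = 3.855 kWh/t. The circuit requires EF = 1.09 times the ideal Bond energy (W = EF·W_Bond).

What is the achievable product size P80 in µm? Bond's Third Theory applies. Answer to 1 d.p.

Bond:  W = 10 Wi (1/√P − 1/√F)
W_Bond = W / EF = 3.855 / 1.09 = 3.5367 kWh/t
P80^(−½) = W_Bond/(10 Wi) + F80^(−½)
  = 3.5367/(10·10.1) + 1/√3303 = 0.035017 + 0.017400 = 0.052417
P80 = (1/0.052417)² = 19.0779² = 363.97 µm

P80 = 364.0 µm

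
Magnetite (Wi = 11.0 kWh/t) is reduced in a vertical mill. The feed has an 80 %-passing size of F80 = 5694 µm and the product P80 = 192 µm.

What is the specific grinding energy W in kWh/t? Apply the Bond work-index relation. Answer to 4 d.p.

Bond: W = 10·Wi·(1/√P80 − 1/√F80)
1/√192 = 0.072169;  1/√5694 = 0.013252
W = 10·11.0·(0.072169 − 0.013252) = 6.4808 kWh/t

W = 6.4808 kWh/t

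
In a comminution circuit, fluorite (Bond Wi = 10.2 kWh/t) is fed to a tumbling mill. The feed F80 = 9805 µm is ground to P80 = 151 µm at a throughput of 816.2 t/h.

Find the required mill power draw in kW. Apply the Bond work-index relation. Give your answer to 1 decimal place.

P = 5934.2 kW

W = 10·Wi·(P80^(-½) − F80^(-½))
W = 10·10.2·(1/√151 − 1/√9805) = 10·10.2·(0.071280) = 7.2705 kWh/t
Mill draw = 7.2705 × 816.2 = 5934.2 kW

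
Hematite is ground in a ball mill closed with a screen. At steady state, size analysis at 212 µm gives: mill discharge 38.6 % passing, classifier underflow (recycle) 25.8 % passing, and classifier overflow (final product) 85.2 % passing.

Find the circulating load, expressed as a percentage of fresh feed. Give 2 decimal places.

Balance %-passing 212 µm (r = R/F):
r = (o − d)/(d − u)
r = (85.2 − 38.6)/(38.6 − 25.8) = 46.6/12.8 = 3.6406
CL = 100·r = 364.06 %

CL = 364.06 %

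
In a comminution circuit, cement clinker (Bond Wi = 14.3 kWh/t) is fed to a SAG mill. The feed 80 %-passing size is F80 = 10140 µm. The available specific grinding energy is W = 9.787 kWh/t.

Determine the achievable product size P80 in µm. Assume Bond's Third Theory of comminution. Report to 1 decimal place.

W = 10·Wi·(P80^(-½) − F80^(-½))
1/√P80 = 1/√F80 + W/(10·Wi)
  = 9.7870/(10·14.3) + 1/√10140 = 0.068441 + 0.009931 = 0.078371
P80 = (1/0.078371)² = 12.7598² = 162.81 µm

P80 = 162.8 µm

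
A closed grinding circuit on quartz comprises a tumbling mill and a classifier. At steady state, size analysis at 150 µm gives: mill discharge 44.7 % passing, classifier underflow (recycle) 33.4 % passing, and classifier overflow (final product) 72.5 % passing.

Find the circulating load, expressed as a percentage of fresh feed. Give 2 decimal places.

Mass balance on the −150 µm fraction:
(1+r)·d = r·u + o ⇒ r = (o−d)/(d−u)
r = (72.5 − 44.7)/(44.7 − 33.4) = 27.8/11.3 = 2.4602
CL = 100·r = 246.02 %

CL = 246.02 %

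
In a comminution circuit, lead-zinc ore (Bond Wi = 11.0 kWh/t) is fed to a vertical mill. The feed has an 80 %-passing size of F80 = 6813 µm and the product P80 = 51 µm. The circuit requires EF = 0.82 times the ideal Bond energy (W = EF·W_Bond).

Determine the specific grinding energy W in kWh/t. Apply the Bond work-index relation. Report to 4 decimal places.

W = 11.5377 kWh/t

W = 10 Wi / √P80 − 10 Wi / √F80
1/√51 = 0.140028;  1/√6813 = 0.012115
W = 10·11.0·(0.140028 − 0.012115) = 14.0704 kWh/t
With EF = 0.82: W = 14.0704·0.82 = 11.5377 kWh/t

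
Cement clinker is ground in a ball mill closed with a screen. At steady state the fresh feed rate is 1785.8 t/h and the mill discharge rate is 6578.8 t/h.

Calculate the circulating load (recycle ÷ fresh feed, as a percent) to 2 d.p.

Discharge = new feed + return, hence
R = M − F = 6578.8 − 1785.8 = 4793.0 t/h
CL = 100·R/F = 100·4793.0/1785.8 = 268.40 %

CL = 268.40 %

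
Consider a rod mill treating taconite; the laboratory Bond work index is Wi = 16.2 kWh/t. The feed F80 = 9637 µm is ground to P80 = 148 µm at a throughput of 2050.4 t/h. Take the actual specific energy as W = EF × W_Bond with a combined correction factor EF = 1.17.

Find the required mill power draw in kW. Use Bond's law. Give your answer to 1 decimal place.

W = 10 Wi / √P80 − 10 Wi / √F80
W = 10·16.2·(1/√148 − 1/√9637) = 10·16.2·(0.072013) = 11.6661 kWh/t
With EF = 1.17: W = 11.6661·1.17 = 13.6493 kWh/t
P = W·T = 13.6493·2050.4 = 27986.6 kW

P = 27986.6 kW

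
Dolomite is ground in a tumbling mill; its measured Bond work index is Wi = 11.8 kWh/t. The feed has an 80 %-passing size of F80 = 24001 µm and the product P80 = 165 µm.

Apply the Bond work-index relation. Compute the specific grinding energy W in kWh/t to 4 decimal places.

W = 8.4246 kWh/t

Bond: W = 10·Wi·(1/√P80 − 1/√F80)
1/√165 = 0.077850;  1/√24001 = 0.006455
W = 10·11.8·(0.077850 − 0.006455) = 8.4246 kWh/t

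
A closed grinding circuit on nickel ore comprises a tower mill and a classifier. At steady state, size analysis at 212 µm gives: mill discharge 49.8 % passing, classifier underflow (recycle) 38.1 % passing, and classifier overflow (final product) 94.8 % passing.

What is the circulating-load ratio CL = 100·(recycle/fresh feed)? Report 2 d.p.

CL = 384.62 %

Let r = R/F. Size balance at 212 µm:
(1+r)d = ru + o → r = (o−d)/(d−u)
r = (94.8 − 49.8)/(49.8 − 38.1) = 45.0/11.7 = 3.8462
CL = 100·r = 384.62 %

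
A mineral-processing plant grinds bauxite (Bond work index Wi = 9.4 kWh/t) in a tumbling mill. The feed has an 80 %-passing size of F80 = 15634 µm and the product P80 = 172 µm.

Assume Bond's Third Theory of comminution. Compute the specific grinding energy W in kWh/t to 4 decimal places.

Bond: W = 10·Wi·(1/√P80 − 1/√F80)
1/√172 = 0.076249;  1/√15634 = 0.007998
W = 10·9.4·(0.076249 − 0.007998) = 6.4156 kWh/t

W = 6.4156 kWh/t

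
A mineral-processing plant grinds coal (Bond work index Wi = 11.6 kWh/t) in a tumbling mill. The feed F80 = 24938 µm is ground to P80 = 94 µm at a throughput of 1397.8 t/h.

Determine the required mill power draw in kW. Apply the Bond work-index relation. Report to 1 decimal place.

P = 15697.2 kW

Bond: W = 10·Wi·(1/√P80 − 1/√F80)
W = 10·11.6·(1/√94 − 1/√24938) = 10·11.6·(0.096810) = 11.2299 kWh/t
P = W·T = 11.2299·1397.8 = 15697.2 kW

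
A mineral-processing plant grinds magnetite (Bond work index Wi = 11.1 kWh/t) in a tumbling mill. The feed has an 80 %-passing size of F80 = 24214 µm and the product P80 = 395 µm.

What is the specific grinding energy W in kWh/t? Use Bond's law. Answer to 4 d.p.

W = 10·Wi·(P80^(-½) − F80^(-½))
1/√395 = 0.050315;  1/√24214 = 0.006426
W = 10·11.1·(0.050315 − 0.006426) = 4.8717 kWh/t

W = 4.8717 kWh/t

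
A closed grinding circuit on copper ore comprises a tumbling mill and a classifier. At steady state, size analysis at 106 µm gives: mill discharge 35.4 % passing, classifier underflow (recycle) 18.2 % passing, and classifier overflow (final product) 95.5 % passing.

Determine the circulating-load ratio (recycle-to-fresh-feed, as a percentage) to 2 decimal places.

CL = 349.42 %

Two-product formula at 106 µm:
r = (o − d)/(d − u)
r = (95.5 − 35.4)/(35.4 − 18.2) = 60.1/17.2 = 3.4942
CL = 100·r = 349.42 %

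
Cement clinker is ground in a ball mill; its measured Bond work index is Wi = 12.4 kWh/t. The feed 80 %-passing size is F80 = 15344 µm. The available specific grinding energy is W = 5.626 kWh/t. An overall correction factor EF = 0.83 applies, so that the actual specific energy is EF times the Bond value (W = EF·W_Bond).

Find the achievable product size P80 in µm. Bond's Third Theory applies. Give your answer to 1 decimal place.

P80 = 254.1 µm

Bond: W = 10·Wi·(1/√P80 − 1/√F80)
W_Bond = W / EF = 5.626 / 0.83 = 6.7783 kWh/t
1/√P80 = 1/√F80 + W_Bond/(10·Wi)
  = 6.7783/(10·12.4) + 1/√15344 = 0.054664 + 0.008073 = 0.062737
P80 = (1/0.062737)² = 15.9396² = 254.07 µm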